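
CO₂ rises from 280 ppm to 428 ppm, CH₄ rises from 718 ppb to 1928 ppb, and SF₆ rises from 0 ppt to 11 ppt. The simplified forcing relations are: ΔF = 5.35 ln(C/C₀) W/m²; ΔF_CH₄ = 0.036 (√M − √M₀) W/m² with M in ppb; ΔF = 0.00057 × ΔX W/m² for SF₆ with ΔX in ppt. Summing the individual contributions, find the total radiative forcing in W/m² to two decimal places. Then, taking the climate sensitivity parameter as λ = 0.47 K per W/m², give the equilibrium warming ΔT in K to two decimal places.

CO₂: 5.35 × ln(428/280) = 5.35 × ln(1.52857) = 5.35 × 0.42433 = 2.2702 W/m².
CH₄: 0.036 × (√1928 − √718) = 0.036 × (43.9090 − 26.7955) = 0.036 × 17.1135 = 0.6161 W/m².
SF₆: ΔF = 0.00057 × (11 − 0) = 0.00057 × 11 = 0.0063 W/m².
Total ΔF = 2.2702 + 0.6161 + 0.0063 = 2.8926 W/m².
ΔT = λ ΔF = 0.47 × 2.89 = 1.3583 K.

ΔF = 2.89 W/m²; ΔT = 1.36 K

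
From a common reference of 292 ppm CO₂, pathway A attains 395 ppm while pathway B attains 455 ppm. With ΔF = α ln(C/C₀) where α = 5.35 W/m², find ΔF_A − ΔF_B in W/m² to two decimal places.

ΔF_A − ΔF_B = -0.76 W/m²

ΔF_A = 5.35 ln(395/292) = 5.35 × 0.30213 = 1.6164 W/m².
ΔF_B = 5.35 ln(455/292) = 5.35 × 0.44354 = 2.3729 W/m².
Difference: 1.6164 − 2.3729 = -0.7565 W/m².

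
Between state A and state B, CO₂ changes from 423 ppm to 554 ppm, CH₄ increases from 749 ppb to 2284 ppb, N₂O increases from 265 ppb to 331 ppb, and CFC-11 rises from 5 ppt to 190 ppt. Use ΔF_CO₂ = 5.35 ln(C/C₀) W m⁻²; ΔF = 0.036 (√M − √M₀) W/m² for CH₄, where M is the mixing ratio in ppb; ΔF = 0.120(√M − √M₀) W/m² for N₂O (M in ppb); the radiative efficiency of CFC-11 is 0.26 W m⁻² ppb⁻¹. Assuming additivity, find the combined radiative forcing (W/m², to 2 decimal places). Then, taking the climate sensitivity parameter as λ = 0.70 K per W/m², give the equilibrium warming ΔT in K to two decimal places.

CO₂: 5.35 × ln(554/423) = 5.35 × ln(1.30969) = 5.35 × 0.26979 = 1.4434 W/m².
CH₄: 0.036 × (√2284 − √749) = 0.036 × (47.7912 − 27.3679) = 0.036 × 20.4233 = 0.7352 W/m².
N₂O: 0.120 × (√331 − √265) = 0.120 × (18.1934 − 16.2788) = 0.120 × 1.9146 = 0.2298 W/m².
CFC-11: Δ = 190 − 5 = 185 ppt = 0.185 ppb; ΔF = 0.26 × 0.185 = 0.0481 W/m².
Total ΔF = 1.4434 + 0.7352 + 0.2298 + 0.0481 = 2.4565 W/m².
ΔT = λ ΔF = 0.70 × 2.46 = 1.7220 K.

ΔF = 2.46 W/m²; ΔT = 1.72 K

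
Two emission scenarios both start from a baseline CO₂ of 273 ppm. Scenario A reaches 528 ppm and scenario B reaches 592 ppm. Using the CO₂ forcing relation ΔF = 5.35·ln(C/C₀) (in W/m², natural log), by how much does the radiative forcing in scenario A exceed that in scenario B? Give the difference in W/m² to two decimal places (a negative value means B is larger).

ΔF_A = 5.35 ln(528/273) = 5.35 × 0.65962 = 3.5290 W/m².
ΔF_B = 5.35 ln(592/273) = 5.35 × 0.77403 = 4.1411 W/m².
Difference: 3.5290 − 4.1411 = -0.6121 W/m².

ΔF_A − ΔF_B = -0.61 W/m²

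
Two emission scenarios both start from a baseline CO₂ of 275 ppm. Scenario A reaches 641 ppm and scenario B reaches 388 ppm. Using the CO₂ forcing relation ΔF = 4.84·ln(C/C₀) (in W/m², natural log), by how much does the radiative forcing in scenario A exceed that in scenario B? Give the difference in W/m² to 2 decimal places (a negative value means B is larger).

ΔF_A = 4.84 ln(641/275) = 4.84 × 0.84626 = 4.0959 W/m².
ΔF_B = 4.84 ln(388/275) = 4.84 × 0.34423 = 1.6661 W/m².
Difference: 4.0959 − 1.6661 = 2.4298 W/m².
(Equivalently, ΔF_A − ΔF_B = 4.84 ln(641/388) = 4.84 × 0.50202 = 2.4298 W/m².)

ΔF_A − ΔF_B = 2.43 W/m²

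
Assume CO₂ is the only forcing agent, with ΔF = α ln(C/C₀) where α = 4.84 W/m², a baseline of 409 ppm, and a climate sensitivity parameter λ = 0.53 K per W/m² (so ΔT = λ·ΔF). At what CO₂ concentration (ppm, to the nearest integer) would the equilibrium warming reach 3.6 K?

C ≈ 1664 ppm

Required forcing: ΔF = ΔT/λ = 3.6/0.53 = 6.7925 W/m².
Then ln(C/409) = ΔF/4.84 = 6.7925/4.84 = 1.40341.
So C = 409 × e^1.40341 = 409 × 4.06905 = 1664.24 ppm.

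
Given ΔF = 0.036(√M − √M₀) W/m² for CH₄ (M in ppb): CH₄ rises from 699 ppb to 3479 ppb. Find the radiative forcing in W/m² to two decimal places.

CH₄: 0.036 × (√3479 − √699) = 0.036 × (58.9830 − 26.4386) = 0.036 × 32.5444 = 1.1716 W/m².

ΔF = 1.17 W/m²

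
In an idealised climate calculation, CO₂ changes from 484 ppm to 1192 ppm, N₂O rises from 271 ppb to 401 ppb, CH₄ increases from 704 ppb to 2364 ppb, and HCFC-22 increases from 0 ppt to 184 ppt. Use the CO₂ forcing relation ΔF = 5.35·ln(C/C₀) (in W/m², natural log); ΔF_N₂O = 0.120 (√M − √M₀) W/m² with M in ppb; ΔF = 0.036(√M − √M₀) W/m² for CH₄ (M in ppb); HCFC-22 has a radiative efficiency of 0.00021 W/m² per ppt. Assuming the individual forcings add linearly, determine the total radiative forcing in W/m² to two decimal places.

CO₂: 5.35 × ln(1192/484) = 5.35 × ln(2.46281) = 5.35 × 0.90130 = 4.8220 W/m².
N₂O: 0.120 × (√401 − √271) = 0.120 × (20.0250 − 16.4621) = 0.120 × 3.5629 = 0.4275 W/m².
CH₄: 0.036 × (√2364 − √704) = 0.036 × (48.6210 − 26.5330) = 0.036 × 22.0880 = 0.7952 W/m².
HCFC-22: ΔF = 0.00021 × (184 − 0) = 0.00021 × 184 = 0.0386 W/m².
Total ΔF = 4.8220 + 0.4275 + 0.7952 + 0.0386 = 6.0833 W/m².

ΔF = 6.08 W/m²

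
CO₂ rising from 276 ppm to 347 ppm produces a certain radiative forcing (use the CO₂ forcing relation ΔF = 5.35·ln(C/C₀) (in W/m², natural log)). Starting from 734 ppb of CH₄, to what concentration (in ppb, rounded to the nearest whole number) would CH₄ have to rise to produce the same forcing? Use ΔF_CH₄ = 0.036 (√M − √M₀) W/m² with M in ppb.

M ≈ 3735 ppb

CO₂ forcing: 5.35 × ln(347/276) = 5.35 × 0.228924 = 1.22474 W/m².
Set 0.036(√M − √734) = 1.22474: √M = 1.22474/0.036 + √734 = 34.0206 + 27.0924 = 61.1130.
M = (61.1130)² = 3734.80 ppb.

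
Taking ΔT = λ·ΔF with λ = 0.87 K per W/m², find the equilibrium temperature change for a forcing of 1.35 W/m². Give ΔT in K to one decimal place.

ΔT = λ ΔF = 0.87 × 1.35 = 1.1745 K.

ΔT = 1.2 K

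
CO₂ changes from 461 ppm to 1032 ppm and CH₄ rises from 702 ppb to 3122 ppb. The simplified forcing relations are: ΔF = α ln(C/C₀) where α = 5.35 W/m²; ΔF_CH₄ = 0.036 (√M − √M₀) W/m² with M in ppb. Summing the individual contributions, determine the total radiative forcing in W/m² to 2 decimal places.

ΔF = 5.37 W/m²

CO₂: 5.35 × ln(1032/461) = 5.35 × ln(2.23861) = 5.35 × 0.80586 = 4.3114 W/m².
CH₄: 0.036 × (√3122 − √702) = 0.036 × (55.8749 − 26.4953) = 0.036 × 29.3796 = 1.0577 W/m².
Total ΔF = 4.3114 + 1.0577 = 5.3691 W/m².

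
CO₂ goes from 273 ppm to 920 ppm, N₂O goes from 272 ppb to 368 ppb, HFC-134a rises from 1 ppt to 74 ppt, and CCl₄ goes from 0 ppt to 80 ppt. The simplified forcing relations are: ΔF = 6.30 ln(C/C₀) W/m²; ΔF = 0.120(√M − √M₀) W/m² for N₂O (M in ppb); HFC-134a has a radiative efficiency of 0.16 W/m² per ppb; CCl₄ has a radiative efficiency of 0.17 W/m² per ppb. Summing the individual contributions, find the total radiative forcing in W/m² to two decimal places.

ΔF = 8.00 W/m²

CO₂: 6.30 × ln(920/273) = 6.30 × ln(3.36996) = 6.30 × 1.21490 = 7.6539 W/m².
N₂O: 0.120 × (√368 − √272) = 0.120 × (19.1833 − 16.4924) = 0.120 × 2.6909 = 0.3229 W/m².
HFC-134a: Δ = 74 − 1 = 73 ppt = 0.073 ppb; ΔF = 0.16 × 0.073 = 0.0117 W/m².
CCl₄: Δ = 80 − 0 = 80 ppt = 0.080 ppb; ΔF = 0.17 × 0.080 = 0.0136 W/m².
Total ΔF = 7.6539 + 0.3229 + 0.0117 + 0.0136 = 8.0021 W/m².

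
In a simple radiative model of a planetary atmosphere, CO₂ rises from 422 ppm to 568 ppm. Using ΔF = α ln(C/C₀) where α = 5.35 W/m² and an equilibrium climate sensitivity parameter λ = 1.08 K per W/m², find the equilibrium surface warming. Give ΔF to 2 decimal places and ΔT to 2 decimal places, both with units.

CO₂: 5.35 × ln(568/422) = 5.35 × ln(1.34597) = 5.35 × 0.29711 = 1.5895 W/m².
ΔT = λ ΔF = 1.08 × 1.59 = 1.7172 K.

ΔF = 1.59 W/m²; ΔT = 1.72 K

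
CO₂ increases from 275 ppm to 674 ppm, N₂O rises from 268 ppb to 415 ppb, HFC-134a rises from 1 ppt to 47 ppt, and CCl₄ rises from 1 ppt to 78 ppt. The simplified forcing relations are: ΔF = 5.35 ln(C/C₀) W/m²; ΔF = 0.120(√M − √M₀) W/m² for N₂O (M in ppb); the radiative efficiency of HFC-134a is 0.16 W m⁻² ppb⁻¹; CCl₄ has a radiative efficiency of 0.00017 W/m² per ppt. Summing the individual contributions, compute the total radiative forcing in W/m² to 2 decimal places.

ΔF = 5.30 W/m²

CO₂: 5.35 × ln(674/275) = 5.35 × ln(2.45091) = 5.35 × 0.89646 = 4.7961 W/m².
N₂O: 0.120 × (√415 − √268) = 0.120 × (20.3715 − 16.3707) = 0.120 × 4.0008 = 0.4801 W/m².
HFC-134a: Δ = 47 − 1 = 46 ppt = 0.046 ppb; ΔF = 0.16 × 0.046 = 0.0074 W/m².
CCl₄: ΔF = 0.00017 × (78 − 1) = 0.00017 × 77 = 0.0131 W/m².
Total ΔF = 4.7961 + 0.4801 + 0.0074 + 0.0131 = 5.2967 W/m².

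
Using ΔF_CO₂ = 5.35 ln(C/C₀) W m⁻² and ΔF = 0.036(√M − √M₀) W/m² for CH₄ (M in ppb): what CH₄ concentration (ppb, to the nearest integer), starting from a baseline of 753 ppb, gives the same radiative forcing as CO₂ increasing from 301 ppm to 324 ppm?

M ≈ 1473 ppb

CO₂ forcing: 5.35 × ln(324/301) = 5.35 × 0.073633 = 0.39394 W/m².
Set 0.036(√M − √753) = 0.39394: √M = 0.39394/0.036 + √753 = 10.9428 + 27.4408 = 38.3836.
M = (38.3836)² = 1473.30 ppb.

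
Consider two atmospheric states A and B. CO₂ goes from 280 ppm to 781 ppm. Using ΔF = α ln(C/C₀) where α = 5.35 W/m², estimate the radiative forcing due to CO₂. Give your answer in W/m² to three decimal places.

CO₂: 5.35 × ln(781/280) = 5.35 × ln(2.78929) = 5.35 × 1.02579 = 5.4880 W/m².

ΔF = 5.488 W/m²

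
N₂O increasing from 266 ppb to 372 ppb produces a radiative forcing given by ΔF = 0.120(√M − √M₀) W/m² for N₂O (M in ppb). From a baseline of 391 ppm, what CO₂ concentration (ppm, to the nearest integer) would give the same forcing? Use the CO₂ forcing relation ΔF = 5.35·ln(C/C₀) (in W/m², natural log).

C ≈ 418 ppm

N₂O forcing: 0.120 × (√372 − √266) = 0.120 × (19.2873 − 16.3095) = 0.120 × 2.9778 = 0.35734 W/m².
Set 5.35 ln(C/391) = 0.35734: ln(C/391) = 0.35734/5.35 = 0.06679, so C = 391 × e^0.06679 = 391 × 1.06907 = 418.01 ppm.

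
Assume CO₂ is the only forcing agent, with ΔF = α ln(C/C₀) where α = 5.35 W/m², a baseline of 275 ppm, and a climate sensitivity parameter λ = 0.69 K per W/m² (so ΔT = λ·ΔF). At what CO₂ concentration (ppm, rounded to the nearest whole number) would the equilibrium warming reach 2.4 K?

Required forcing: ΔF = ΔT/λ = 2.4/0.69 = 3.4783 W/m².
Then ln(C/275) = ΔF/5.35 = 3.4783/5.35 = 0.65015.
So C = 275 × e^0.65015 = 275 × 1.91583 = 526.85 ppm.

C ≈ 527 ppm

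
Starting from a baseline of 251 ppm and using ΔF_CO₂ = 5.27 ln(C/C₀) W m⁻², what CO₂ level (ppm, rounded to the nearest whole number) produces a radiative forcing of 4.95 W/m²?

C ≈ 642 ppm

Set 5.27 ln(C/251) = 4.95, so ln(C/251) = 4.95/5.27 = 0.93928.
Then C/251 = e^0.93928 = 2.55814, giving C = 251 × 2.55814 = 642.09 ppm.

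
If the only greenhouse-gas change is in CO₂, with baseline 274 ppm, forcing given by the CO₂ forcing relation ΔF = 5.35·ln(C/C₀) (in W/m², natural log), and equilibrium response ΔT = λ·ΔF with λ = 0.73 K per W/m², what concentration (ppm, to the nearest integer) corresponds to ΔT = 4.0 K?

Required forcing: ΔF = ΔT/λ = 4.0/0.73 = 5.4795 W/m².
Then ln(C/274) = ΔF/5.35 = 5.4795/5.35 = 1.02421.
So C = 274 × e^1.02421 = 274 × 2.78489 = 763.06 ppm.

C ≈ 763 ppm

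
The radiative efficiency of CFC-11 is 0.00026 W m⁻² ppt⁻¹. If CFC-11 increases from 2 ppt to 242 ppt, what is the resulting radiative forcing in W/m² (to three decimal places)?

ΔF = 0.062 W/m²

CFC-11: ΔF = 0.00026 × (242 − 2) = 0.00026 × 240 = 0.0624 W/m².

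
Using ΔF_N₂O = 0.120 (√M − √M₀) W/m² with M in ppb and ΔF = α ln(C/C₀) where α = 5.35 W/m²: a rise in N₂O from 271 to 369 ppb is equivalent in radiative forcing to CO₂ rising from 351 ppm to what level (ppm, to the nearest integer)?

C ≈ 373 ppm

N₂O forcing: 0.120 × (√369 − √271) = 0.120 × (19.2094 − 16.4621) = 0.120 × 2.7473 = 0.32968 W/m².
Set 5.35 ln(C/351) = 0.32968: ln(C/351) = 0.32968/5.35 = 0.06162, so C = 351 × e^0.06162 = 351 × 1.06356 = 373.31 ppm.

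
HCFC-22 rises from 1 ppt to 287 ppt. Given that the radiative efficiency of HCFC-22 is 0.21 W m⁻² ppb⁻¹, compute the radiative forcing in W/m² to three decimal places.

HCFC-22: Δ = 287 − 1 = 286 ppt = 0.286 ppb; ΔF = 0.21 × 0.286 = 0.0601 W/m².

ΔF = 0.060 W/m²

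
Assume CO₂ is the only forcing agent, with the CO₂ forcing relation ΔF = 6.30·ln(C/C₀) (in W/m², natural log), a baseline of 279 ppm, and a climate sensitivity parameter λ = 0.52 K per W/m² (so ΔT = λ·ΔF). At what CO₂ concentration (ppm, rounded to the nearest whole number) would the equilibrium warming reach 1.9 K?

C ≈ 498 ppm

Required forcing: ΔF = ΔT/λ = 1.9/0.52 = 3.6538 W/m².
Then ln(C/279) = ΔF/6.30 = 3.6538/6.30 = 0.57997.
So C = 279 × e^0.57997 = 279 × 1.78598 = 498.29 ppm.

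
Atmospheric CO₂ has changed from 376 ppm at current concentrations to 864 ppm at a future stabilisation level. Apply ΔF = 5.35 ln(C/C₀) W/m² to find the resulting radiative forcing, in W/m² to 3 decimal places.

CO₂: 5.35 × ln(864/376) = 5.35 × ln(2.29787) = 5.35 × 0.83198 = 4.4511 W/m².

ΔF = 4.451 W/m²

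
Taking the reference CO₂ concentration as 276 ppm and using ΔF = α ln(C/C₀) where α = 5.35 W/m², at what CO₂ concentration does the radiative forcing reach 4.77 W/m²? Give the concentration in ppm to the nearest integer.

C ≈ 673 ppm

Set 5.35 ln(C/276) = 4.77, so ln(C/276) = 4.77/5.35 = 0.89159.
Then C/276 = e^0.89159 = 2.43900, giving C = 276 × 2.43900 = 673.16 ppm.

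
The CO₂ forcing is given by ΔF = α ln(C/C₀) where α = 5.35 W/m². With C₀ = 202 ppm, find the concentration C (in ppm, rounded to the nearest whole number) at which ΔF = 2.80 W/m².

C ≈ 341 ppm

Set 5.35 ln(C/202) = 2.80, so ln(C/202) = 2.80/5.35 = 0.52336.
Then C/202 = e^0.52336 = 1.68769, giving C = 202 × 1.68769 = 340.91 ppm.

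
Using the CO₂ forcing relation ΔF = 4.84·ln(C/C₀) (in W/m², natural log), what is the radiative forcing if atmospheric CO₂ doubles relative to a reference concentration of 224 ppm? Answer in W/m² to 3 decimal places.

ΔF = 3.355 W/m²

ΔF = 4.84 × ln(2) = 4.84 × 0.69315 = 3.3548 W/m².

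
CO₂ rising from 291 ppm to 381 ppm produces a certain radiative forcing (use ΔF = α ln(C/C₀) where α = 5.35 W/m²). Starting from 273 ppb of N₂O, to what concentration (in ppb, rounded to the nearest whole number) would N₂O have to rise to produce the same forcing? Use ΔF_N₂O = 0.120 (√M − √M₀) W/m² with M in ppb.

CO₂ forcing: 5.35 × ln(381/291) = 5.35 × 0.269476 = 1.44170 W/m².
Set 0.120(√M − √273) = 1.44170: √M = 1.44170/0.120 + √273 = 12.0142 + 16.5227 = 28.5369.
M = (28.5369)² = 814.35 ppb.

M ≈ 814 ppb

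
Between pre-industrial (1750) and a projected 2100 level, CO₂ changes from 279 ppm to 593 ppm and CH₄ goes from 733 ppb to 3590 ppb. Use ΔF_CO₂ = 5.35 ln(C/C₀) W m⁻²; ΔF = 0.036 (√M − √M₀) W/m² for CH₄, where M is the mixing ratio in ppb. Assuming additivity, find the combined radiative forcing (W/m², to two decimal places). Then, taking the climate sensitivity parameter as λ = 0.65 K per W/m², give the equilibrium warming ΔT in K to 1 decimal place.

CO₂: 5.35 × ln(593/279) = 5.35 × ln(2.12545) = 5.35 × 0.75398 = 4.0338 W/m².
CH₄: 0.036 × (√3590 − √733) = 0.036 × (59.9166 − 27.0740) = 0.036 × 32.8426 = 1.1823 W/m².
Total ΔF = 4.0338 + 1.1823 = 5.2161 W/m².
ΔT = λ ΔF = 0.65 × 5.22 = 3.3930 K.

ΔF = 5.22 W/m²; ΔT = 3.4 K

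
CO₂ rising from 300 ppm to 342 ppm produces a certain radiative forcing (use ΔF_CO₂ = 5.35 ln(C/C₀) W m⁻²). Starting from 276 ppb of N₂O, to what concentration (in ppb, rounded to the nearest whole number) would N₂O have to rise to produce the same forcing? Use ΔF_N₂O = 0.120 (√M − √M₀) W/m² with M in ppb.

M ≈ 504 ppb

CO₂ forcing: 5.35 × ln(342/300) = 5.35 × 0.131028 = 0.70100 W/m².
Set 0.120(√M − √276) = 0.70100: √M = 0.70100/0.120 + √276 = 5.8417 + 16.6132 = 22.4549.
M = (22.4549)² = 504.22 ppb.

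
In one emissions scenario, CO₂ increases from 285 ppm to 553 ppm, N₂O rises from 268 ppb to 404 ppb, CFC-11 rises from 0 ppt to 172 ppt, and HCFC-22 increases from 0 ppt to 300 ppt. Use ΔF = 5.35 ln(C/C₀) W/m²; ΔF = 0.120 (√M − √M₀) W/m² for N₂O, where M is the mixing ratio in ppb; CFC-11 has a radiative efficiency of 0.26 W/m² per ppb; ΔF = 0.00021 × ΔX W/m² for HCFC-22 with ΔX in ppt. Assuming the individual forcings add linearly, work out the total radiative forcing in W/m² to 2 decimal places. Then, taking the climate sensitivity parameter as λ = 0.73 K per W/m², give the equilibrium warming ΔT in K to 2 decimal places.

CO₂: 5.35 × ln(553/285) = 5.35 × ln(1.94035) = 5.35 × 0.66287 = 3.5464 W/m².
N₂O: 0.120 × (√404 − √268) = 0.120 × (20.0998 − 16.3707) = 0.120 × 3.7291 = 0.4475 W/m².
CFC-11: Δ = 172 − 0 = 172 ppt = 0.172 ppb; ΔF = 0.26 × 0.172 = 0.0447 W/m².
HCFC-22: ΔF = 0.00021 × (300 − 0) = 0.00021 × 300 = 0.0630 W/m².
Total ΔF = 3.5464 + 0.4475 + 0.0447 + 0.0630 = 4.1016 W/m².
ΔT = λ ΔF = 0.73 × 4.10 = 2.9930 K.

ΔF = 4.10 W/m²; ΔT = 2.99 K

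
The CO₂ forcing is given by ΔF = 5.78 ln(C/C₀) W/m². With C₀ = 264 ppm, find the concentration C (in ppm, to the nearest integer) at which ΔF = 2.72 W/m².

C ≈ 423 ppm

Set 5.78 ln(C/264) = 2.72, so ln(C/264) = 2.72/5.78 = 0.47059.
Then C/264 = e^0.47059 = 1.60094, giving C = 264 × 1.60094 = 422.65 ppm.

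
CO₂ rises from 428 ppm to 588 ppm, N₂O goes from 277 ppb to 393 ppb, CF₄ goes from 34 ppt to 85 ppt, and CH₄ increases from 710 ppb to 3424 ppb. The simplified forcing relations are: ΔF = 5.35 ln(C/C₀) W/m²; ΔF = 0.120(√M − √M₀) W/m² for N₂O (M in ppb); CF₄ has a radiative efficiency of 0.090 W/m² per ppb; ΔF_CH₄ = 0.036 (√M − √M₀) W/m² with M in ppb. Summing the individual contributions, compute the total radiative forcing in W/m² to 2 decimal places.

ΔF = 3.23 W/m²

CO₂: 5.35 × ln(588/428) = 5.35 × ln(1.37383) = 5.35 × 0.31760 = 1.6992 W/m².
N₂O: 0.120 × (√393 − √277) = 0.120 × (19.8242 − 16.6433) = 0.120 × 3.1809 = 0.3817 W/m².
CF₄: Δ = 85 − 34 = 51 ppt = 0.051 ppb; ΔF = 0.090 × 0.051 = 0.0046 W/m².
CH₄: 0.036 × (√3424 − √710) = 0.036 × (58.5150 − 26.6458) = 0.036 × 31.8692 = 1.1473 W/m².
Total ΔF = 1.6992 + 0.3817 + 0.0046 + 1.1473 = 3.2328 W/m².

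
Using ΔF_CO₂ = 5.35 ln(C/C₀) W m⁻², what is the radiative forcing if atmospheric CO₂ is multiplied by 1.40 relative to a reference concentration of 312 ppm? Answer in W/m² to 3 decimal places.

Because the forcing depends only on the ratio C/C₀, the initial concentration does not enter.
ΔF = 5.35 × ln(1.40) = 5.35 × 0.33647 = 1.8001 W/m².

ΔF = 1.800 W/m²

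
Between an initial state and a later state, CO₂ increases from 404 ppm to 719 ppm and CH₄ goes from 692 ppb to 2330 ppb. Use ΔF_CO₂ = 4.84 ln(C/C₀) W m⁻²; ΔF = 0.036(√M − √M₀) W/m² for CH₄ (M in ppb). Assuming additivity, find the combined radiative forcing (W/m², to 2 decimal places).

ΔF = 3.58 W/m²

CO₂: 4.84 × ln(719/404) = 4.84 × ln(1.77970) = 4.84 × 0.57644 = 2.7900 W/m².
CH₄: 0.036 × (√2330 − √692) = 0.036 × (48.2701 − 26.3059) = 0.036 × 21.9642 = 0.7907 W/m².
Total ΔF = 2.7900 + 0.7907 = 3.5807 W/m².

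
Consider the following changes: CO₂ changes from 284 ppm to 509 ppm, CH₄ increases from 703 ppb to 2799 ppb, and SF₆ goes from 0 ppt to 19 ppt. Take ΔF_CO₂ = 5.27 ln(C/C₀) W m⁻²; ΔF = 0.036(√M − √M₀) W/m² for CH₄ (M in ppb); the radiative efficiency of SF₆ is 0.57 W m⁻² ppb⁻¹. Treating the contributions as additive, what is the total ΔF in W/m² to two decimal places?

CO₂: 5.27 × ln(509/284) = 5.27 × ln(1.79225) = 5.27 × 0.58347 = 3.0749 W/m².
CH₄: 0.036 × (√2799 − √703) = 0.036 × (52.9056 − 26.5141) = 0.036 × 26.3915 = 0.9501 W/m².
SF₆: Δ = 19 − 0 = 19 ppt = 0.019 ppb; ΔF = 0.57 × 0.019 = 0.0108 W/m².
Total ΔF = 3.0749 + 0.9501 + 0.0108 = 4.0358 W/m².

ΔF = 4.04 W/m²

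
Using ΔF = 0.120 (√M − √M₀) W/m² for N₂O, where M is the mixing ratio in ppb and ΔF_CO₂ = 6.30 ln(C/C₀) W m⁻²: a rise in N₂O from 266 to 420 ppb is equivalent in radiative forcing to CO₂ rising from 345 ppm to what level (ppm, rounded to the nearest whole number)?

N₂O forcing: 0.120 × (√420 − √266) = 0.120 × (20.4939 − 16.3095) = 0.120 × 4.1844 = 0.50213 W/m².
Set 6.30 ln(C/345) = 0.50213: ln(C/345) = 0.50213/6.30 = 0.07970, so C = 345 × e^0.07970 = 345 × 1.08296 = 373.62 ppm.

C ≈ 374 ppm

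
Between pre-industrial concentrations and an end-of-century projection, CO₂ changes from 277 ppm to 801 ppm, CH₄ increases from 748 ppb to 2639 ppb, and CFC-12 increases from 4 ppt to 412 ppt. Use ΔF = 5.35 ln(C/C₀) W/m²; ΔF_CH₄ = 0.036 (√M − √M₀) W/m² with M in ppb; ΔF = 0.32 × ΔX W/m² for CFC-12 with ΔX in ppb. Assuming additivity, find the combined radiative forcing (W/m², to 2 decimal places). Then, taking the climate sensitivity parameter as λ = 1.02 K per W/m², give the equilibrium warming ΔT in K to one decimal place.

ΔF = 6.68 W/m²; ΔT = 6.8 K

CO₂: 5.35 × ln(801/277) = 5.35 × ln(2.89170) = 5.35 × 1.06184 = 5.6808 W/m².
CH₄: 0.036 × (√2639 − √748) = 0.036 × (51.3712 − 27.3496) = 0.036 × 24.0216 = 0.8648 W/m².
CFC-12: Δ = 412 − 4 = 408 ppt = 0.408 ppb; ΔF = 0.32 × 0.408 = 0.1306 W/m².
Total ΔF = 5.6808 + 0.8648 + 0.1306 = 6.6762 W/m².
ΔT = λ ΔF = 1.02 × 6.68 = 6.8136 K.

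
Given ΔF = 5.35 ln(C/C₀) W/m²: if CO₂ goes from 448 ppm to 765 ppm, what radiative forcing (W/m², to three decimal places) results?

CO₂: 5.35 × ln(765/448) = 5.35 × ln(1.70759) = 5.35 × 0.53508 = 2.8627 W/m².

ΔF = 2.863 W/m²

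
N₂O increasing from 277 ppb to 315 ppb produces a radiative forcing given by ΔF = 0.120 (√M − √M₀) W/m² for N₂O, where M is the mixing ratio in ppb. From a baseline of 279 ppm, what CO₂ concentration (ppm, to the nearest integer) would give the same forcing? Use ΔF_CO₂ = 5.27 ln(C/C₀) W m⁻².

C ≈ 286 ppm

N₂O forcing: 0.120 × (√315 − √277) = 0.120 × (17.7482 − 16.6433) = 0.120 × 1.1049 = 0.13259 W/m².
Set 5.27 ln(C/279) = 0.13259: ln(C/279) = 0.13259/5.27 = 0.02516, so C = 279 × e^0.02516 = 279 × 1.02548 = 286.11 ppm.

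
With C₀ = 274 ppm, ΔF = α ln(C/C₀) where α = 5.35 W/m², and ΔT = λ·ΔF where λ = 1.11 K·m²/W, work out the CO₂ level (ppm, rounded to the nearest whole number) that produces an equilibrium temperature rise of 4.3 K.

C ≈ 565 ppm

Required forcing: ΔF = ΔT/λ = 4.3/1.11 = 3.8739 W/m².
Then ln(C/274) = ΔF/5.35 = 3.8739/5.35 = 0.72409.
So C = 274 × e^0.72409 = 274 × 2.06285 = 565.22 ppm.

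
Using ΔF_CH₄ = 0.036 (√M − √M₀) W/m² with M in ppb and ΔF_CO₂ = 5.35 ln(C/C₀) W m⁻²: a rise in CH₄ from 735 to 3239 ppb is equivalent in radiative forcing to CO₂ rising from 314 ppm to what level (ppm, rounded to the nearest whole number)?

C ≈ 384 ppm

CH₄ forcing: 0.036 × (√3239 − √735) = 0.036 × (56.9122 − 27.1109) = 0.036 × 29.8013 = 1.07285 W/m².
Set 5.35 ln(C/314) = 1.07285: ln(C/314) = 1.07285/5.35 = 0.20053, so C = 314 × e^0.20053 = 314 × 1.22205 = 383.72 ppm.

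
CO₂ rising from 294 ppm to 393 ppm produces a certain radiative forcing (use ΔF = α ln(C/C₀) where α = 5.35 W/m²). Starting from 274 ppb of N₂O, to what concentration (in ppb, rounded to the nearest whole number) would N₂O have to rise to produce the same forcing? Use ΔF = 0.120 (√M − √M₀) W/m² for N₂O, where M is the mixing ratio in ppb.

M ≈ 870 ppb

CO₂ forcing: 5.35 × ln(393/294) = 5.35 × 0.290230 = 1.55273 W/m².
Set 0.120(√M − √274) = 1.55273: √M = 1.55273/0.120 + √274 = 12.9394 + 16.5529 = 29.4923.
M = (29.4923)² = 869.80 ppb.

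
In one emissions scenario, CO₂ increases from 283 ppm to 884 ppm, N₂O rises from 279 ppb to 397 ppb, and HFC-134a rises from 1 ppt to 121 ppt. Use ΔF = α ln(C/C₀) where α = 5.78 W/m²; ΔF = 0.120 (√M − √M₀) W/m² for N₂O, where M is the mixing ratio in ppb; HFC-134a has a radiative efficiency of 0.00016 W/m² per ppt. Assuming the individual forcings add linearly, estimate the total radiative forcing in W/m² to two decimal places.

CO₂: 5.78 × ln(884/283) = 5.78 × ln(3.12367) = 5.78 × 1.13901 = 6.5835 W/m².
N₂O: 0.120 × (√397 − √279) = 0.120 × (19.9249 − 16.7033) = 0.120 × 3.2216 = 0.3866 W/m².
HFC-134a: ΔF = 0.00016 × (121 − 1) = 0.00016 × 120 = 0.0192 W/m².
Total ΔF = 6.5835 + 0.3866 + 0.0192 = 6.9893 W/m².

ΔF = 6.99 W/m²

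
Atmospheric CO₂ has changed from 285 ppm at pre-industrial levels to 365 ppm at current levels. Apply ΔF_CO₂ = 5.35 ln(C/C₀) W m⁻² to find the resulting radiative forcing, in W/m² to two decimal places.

ΔF = 1.32 W/m²

CO₂: 5.35 × ln(365/285) = 5.35 × ln(1.28070) = 5.35 × 0.24741 = 1.3236 W/m².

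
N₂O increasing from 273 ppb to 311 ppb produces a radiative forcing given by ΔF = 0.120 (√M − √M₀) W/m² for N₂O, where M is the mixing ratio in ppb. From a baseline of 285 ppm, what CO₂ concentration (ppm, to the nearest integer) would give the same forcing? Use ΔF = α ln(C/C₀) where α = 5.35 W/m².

N₂O forcing: 0.120 × (√311 − √273) = 0.120 × (17.6352 − 16.5227) = 0.120 × 1.1125 = 0.13350 W/m².
Set 5.35 ln(C/285) = 0.13350: ln(C/285) = 0.13350/5.35 = 0.02495, so C = 285 × e^0.02495 = 285 × 1.02526 = 292.20 ppm.

C ≈ 292 ppm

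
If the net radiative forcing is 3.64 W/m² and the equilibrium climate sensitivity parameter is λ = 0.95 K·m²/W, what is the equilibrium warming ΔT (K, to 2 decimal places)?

ΔT = 3.46 K

ΔT = λ ΔF = 0.95 × 3.64 = 3.4580 K.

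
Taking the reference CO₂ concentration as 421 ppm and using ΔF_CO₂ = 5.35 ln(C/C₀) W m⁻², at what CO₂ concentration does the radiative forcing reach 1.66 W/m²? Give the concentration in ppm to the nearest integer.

C ≈ 574 ppm

Set 5.35 ln(C/421) = 1.66, so ln(C/421) = 1.66/5.35 = 0.31028.
Then C/421 = e^0.31028 = 1.36381, giving C = 421 × 1.36381 = 574.16 ppm.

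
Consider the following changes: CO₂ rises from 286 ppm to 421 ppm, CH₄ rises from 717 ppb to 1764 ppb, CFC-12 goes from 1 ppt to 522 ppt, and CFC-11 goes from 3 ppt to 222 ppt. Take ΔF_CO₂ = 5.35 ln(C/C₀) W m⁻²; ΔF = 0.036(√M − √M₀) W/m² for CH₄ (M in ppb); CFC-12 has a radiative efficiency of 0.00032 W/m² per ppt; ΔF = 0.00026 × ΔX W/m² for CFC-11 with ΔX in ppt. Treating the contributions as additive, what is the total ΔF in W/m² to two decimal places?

ΔF = 2.84 W/m²

CO₂: 5.35 × ln(421/286) = 5.35 × ln(1.47203) = 5.35 × 0.38664 = 2.0685 W/m².
CH₄: 0.036 × (√1764 − √717) = 0.036 × (42.0000 − 26.7769) = 0.036 × 15.2231 = 0.5480 W/m².
CFC-12: ΔF = 0.00032 × (522 − 1) = 0.00032 × 521 = 0.1667 W/m².
CFC-11: ΔF = 0.00026 × (222 − 3) = 0.00026 × 219 = 0.0569 W/m².
Total ΔF = 2.0685 + 0.5480 + 0.1667 + 0.0569 = 2.8401 W/m².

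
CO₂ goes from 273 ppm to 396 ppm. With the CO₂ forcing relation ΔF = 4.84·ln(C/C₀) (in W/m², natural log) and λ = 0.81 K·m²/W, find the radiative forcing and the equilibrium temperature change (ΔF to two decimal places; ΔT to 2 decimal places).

ΔF = 1.80 W/m²; ΔT = 1.46 K

CO₂: 4.84 × ln(396/273) = 4.84 × ln(1.45055) = 4.84 × 0.37194 = 1.8002 W/m².
ΔT = λ ΔF = 0.81 × 1.80 = 1.4580 K.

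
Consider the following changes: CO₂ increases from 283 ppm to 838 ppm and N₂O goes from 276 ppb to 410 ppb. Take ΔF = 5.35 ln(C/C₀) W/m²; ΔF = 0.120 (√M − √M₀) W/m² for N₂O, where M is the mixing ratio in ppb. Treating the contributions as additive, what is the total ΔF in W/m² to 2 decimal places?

CO₂: 5.35 × ln(838/283) = 5.35 × ln(2.96113) = 5.35 × 1.08557 = 5.8078 W/m².
N₂O: 0.120 × (√410 − √276) = 0.120 × (20.2485 − 16.6132) = 0.120 × 3.6353 = 0.4362 W/m².
Total ΔF = 5.8078 + 0.4362 = 6.2440 W/m².

ΔF = 6.24 W/m²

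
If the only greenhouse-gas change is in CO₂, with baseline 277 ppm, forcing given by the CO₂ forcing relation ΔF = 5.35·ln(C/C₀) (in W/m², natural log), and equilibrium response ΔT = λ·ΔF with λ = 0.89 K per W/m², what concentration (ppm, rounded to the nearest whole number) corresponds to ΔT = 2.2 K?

Required forcing: ΔF = ΔT/λ = 2.2/0.89 = 2.4719 W/m².
Then ln(C/277) = ΔF/5.35 = 2.4719/5.35 = 0.46204.
So C = 277 × e^0.46204 = 277 × 1.58731 = 439.68 ppm.

C ≈ 440 ppm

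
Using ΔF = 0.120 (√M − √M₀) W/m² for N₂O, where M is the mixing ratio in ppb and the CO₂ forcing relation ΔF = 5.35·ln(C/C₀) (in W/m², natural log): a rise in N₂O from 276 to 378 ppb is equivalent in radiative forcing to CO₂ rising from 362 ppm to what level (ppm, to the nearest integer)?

N₂O forcing: 0.120 × (√378 − √276) = 0.120 × (19.4422 − 16.6132) = 0.120 × 2.8290 = 0.33948 W/m².
Set 5.35 ln(C/362) = 0.33948: ln(C/362) = 0.33948/5.35 = 0.06345, so C = 362 × e^0.06345 = 362 × 1.06551 = 385.71 ppm.

C ≈ 386 ppm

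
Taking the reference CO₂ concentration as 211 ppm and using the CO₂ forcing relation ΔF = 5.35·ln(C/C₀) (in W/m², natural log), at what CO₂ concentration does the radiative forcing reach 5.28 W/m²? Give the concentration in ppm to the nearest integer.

C ≈ 566 ppm

Set 5.35 ln(C/211) = 5.28, so ln(C/211) = 5.28/5.35 = 0.98692.
Then C/211 = e^0.98692 = 2.68296, giving C = 211 × 2.68296 = 566.10 ppm.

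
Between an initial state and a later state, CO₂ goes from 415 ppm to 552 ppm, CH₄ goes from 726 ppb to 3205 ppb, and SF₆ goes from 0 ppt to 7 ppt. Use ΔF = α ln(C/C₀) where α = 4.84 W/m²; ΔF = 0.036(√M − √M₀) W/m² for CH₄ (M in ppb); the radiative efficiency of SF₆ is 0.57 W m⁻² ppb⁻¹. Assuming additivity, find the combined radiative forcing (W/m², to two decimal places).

CO₂: 4.84 × ln(552/415) = 4.84 × ln(1.33012) = 4.84 × 0.28527 = 1.3807 W/m².
CH₄: 0.036 × (√3205 − √726) = 0.036 × (56.6127 − 26.9444) = 0.036 × 29.6683 = 1.0681 W/m².
SF₆: Δ = 7 − 0 = 7 ppt = 0.007 ppb; ΔF = 0.57 × 0.007 = 0.0040 W/m².
Total ΔF = 1.3807 + 1.0681 + 0.0040 = 2.4528 W/m².

ΔF = 2.45 W/m²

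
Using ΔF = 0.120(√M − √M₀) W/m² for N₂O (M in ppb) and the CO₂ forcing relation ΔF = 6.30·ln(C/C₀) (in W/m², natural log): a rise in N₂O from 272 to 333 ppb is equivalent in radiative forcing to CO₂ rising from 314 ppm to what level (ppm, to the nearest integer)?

N₂O forcing: 0.120 × (√333 − √272) = 0.120 × (18.2483 − 16.4924) = 0.120 × 1.7559 = 0.21071 W/m².
Set 6.30 ln(C/314) = 0.21071: ln(C/314) = 0.21071/6.30 = 0.03345, so C = 314 × e^0.03345 = 314 × 1.03402 = 324.68 ppm.

C ≈ 325 ppm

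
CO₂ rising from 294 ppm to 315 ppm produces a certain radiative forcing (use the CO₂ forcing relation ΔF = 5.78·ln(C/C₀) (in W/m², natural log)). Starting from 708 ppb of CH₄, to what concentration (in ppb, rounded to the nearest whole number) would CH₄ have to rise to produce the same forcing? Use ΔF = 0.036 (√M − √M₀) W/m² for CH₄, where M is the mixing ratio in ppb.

CO₂ forcing: 5.78 × ln(315/294) = 5.78 × 0.068993 = 0.39878 W/m².
Set 0.036(√M − √708) = 0.39878: √M = 0.39878/0.036 + √708 = 11.0772 + 26.6083 = 37.6855.
M = (37.6855)² = 1420.20 ppb.

M ≈ 1420 ppb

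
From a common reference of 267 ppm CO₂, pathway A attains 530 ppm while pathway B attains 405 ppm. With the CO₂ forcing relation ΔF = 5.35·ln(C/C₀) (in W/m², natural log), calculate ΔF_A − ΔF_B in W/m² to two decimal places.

ΔF_A − ΔF_B = 1.44 W/m²

ΔF_A = 5.35 ln(530/267) = 5.35 × 0.68563 = 3.6681 W/m².
ΔF_B = 5.35 ln(405/267) = 5.35 × 0.41664 = 2.2290 W/m².
Difference: 3.6681 − 2.2290 = 1.4391 W/m².
(Equivalently, ΔF_A − ΔF_B = 5.35 ln(530/405) = 5.35 × 0.26899 = 1.4391 W/m².)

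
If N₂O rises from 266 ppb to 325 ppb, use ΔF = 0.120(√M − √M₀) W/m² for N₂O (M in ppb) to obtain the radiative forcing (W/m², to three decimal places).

ΔF = 0.206 W/m²

N₂O: 0.120 × (√325 − √266) = 0.120 × (18.0278 − 16.3095) = 0.120 × 1.7183 = 0.2062 W/m².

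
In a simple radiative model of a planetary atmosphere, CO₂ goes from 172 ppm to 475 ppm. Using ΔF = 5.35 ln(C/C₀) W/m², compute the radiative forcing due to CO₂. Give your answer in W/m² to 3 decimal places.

CO₂: 5.35 × ln(475/172) = 5.35 × ln(2.76163) = 5.35 × 1.01582 = 5.4346 W/m².

ΔF = 5.435 W/m²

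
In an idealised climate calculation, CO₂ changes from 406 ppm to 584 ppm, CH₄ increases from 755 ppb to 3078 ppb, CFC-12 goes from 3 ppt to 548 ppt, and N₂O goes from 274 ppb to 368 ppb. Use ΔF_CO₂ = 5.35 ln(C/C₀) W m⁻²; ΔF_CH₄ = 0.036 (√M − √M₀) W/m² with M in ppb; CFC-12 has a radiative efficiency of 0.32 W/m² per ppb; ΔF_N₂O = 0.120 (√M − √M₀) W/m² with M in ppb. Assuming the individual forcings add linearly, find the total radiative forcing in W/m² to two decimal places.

ΔF = 3.44 W/m²

CO₂: 5.35 × ln(584/406) = 5.35 × ln(1.43842) = 5.35 × 0.36355 = 1.9450 W/m².
CH₄: 0.036 × (√3078 − √755) = 0.036 × (55.4797 − 27.4773) = 0.036 × 28.0024 = 1.0081 W/m².
CFC-12: Δ = 548 − 3 = 545 ppt = 0.545 ppb; ΔF = 0.32 × 0.545 = 0.1744 W/m².
N₂O: 0.120 × (√368 − √274) = 0.120 × (19.1833 − 16.5529) = 0.120 × 2.6304 = 0.3156 W/m².
Total ΔF = 1.9450 + 1.0081 + 0.1744 + 0.3156 = 3.4431 W/m².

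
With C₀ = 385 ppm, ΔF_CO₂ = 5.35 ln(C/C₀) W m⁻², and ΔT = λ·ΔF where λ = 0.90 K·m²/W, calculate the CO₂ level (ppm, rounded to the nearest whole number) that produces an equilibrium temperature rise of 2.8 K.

Required forcing: ΔF = ΔT/λ = 2.8/0.90 = 3.1111 W/m².
Then ln(C/385) = ΔF/5.35 = 3.1111/5.35 = 0.58151.
So C = 385 × e^0.58151 = 385 × 1.78874 = 688.66 ppm.

C ≈ 689 ppm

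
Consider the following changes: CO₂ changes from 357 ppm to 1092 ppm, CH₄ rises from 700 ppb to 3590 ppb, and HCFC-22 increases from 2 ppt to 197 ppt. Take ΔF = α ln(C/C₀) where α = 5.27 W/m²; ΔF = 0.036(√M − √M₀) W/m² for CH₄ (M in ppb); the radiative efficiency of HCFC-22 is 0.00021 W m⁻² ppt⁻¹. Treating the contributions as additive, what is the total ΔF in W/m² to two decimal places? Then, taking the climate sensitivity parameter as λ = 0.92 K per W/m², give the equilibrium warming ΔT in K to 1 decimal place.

CO₂: 5.27 × ln(1092/357) = 5.27 × ln(3.05882) = 5.27 × 1.11803 = 5.8920 W/m².
CH₄: 0.036 × (√3590 − √700) = 0.036 × (59.9166 − 26.4575) = 0.036 × 33.4591 = 1.2045 W/m².
HCFC-22: ΔF = 0.00021 × (197 − 2) = 0.00021 × 195 = 0.0410 W/m².
Total ΔF = 5.8920 + 1.2045 + 0.0410 = 7.1375 W/m².
ΔT = λ ΔF = 0.92 × 7.14 = 6.5688 K.

ΔF = 7.14 W/m²; ΔT = 6.6 K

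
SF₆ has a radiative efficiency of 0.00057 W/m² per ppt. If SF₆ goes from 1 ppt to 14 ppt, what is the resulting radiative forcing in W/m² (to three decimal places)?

SF₆: ΔF = 0.00057 × (14 − 1) = 0.00057 × 13 = 0.0074 W/m².

ΔF = 0.007 W/m²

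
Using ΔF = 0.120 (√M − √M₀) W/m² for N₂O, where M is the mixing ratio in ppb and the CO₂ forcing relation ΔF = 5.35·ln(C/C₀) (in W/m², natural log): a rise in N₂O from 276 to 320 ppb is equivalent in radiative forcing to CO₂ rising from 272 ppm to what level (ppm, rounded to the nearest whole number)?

C ≈ 280 ppm

N₂O forcing: 0.120 × (√320 − √276) = 0.120 × (17.8885 − 16.6132) = 0.120 × 1.2753 = 0.15304 W/m².
Set 5.35 ln(C/272) = 0.15304: ln(C/272) = 0.15304/5.35 = 0.02861, so C = 272 × e^0.02861 = 272 × 1.02902 = 279.89 ppm.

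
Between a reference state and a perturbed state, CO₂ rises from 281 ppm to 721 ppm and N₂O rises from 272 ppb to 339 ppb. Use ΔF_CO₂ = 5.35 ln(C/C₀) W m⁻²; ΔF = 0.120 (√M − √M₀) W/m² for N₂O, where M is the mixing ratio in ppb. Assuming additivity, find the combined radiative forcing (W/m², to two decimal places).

ΔF = 5.27 W/m²

CO₂: 5.35 × ln(721/281) = 5.35 × ln(2.56584) = 5.35 × 0.94229 = 5.0413 W/m².
N₂O: 0.120 × (√339 − √272) = 0.120 × (18.4120 − 16.4924) = 0.120 × 1.9196 = 0.2304 W/m².
Total ΔF = 5.0413 + 0.2304 = 5.2717 W/m².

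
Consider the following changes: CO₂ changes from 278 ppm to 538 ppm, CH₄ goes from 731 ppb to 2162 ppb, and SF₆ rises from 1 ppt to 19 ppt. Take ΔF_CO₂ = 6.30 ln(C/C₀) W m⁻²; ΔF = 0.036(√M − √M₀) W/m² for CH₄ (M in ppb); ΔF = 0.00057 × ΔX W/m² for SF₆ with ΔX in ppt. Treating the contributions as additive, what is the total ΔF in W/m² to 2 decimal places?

ΔF = 4.87 W/m²

CO₂: 6.30 × ln(538/278) = 6.30 × ln(1.93525) = 6.30 × 0.66024 = 4.1595 W/m².
CH₄: 0.036 × (√2162 − √731) = 0.036 × (46.4973 − 27.0370) = 0.036 × 19.4603 = 0.7006 W/m².
SF₆: ΔF = 0.00057 × (19 − 1) = 0.00057 × 18 = 0.0103 W/m².
Total ΔF = 4.1595 + 0.7006 + 0.0103 = 4.8704 W/m².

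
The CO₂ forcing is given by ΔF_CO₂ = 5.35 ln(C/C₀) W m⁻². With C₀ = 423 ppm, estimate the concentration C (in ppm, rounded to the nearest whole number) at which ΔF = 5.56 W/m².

C ≈ 1196 ppm

Set 5.35 ln(C/423) = 5.56, so ln(C/423) = 5.56/5.35 = 1.03925.
Then C/423 = e^1.03925 = 2.82710, giving C = 423 × 2.82710 = 1195.86 ppm.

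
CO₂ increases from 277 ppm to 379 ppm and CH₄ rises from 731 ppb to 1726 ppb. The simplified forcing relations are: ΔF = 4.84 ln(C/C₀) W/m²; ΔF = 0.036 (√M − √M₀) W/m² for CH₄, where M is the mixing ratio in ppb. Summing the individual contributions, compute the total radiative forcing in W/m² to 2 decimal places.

ΔF = 2.04 W/m²

CO₂: 4.84 × ln(379/277) = 4.84 × ln(1.36823) = 4.84 × 0.31352 = 1.5174 W/m².
CH₄: 0.036 × (√1726 − √731) = 0.036 × (41.5452 − 27.0370) = 0.036 × 14.5082 = 0.5223 W/m².
Total ΔF = 1.5174 + 0.5223 = 2.0397 W/m².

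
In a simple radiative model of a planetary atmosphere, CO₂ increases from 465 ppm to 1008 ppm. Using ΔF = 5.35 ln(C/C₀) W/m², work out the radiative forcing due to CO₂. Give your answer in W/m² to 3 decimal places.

CO₂ absorption bands are partially saturated, so forcing scales with the logarithm of the concentration ratio.
CO₂: 5.35 × ln(1008/465) = 5.35 × ln(2.16774) = 5.35 × 0.77369 = 4.1392 W/m².

ΔF = 4.139 W/m²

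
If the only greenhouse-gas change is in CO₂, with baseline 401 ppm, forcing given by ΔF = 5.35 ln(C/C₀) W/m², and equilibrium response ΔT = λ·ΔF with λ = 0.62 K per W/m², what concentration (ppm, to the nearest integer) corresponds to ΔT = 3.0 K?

C ≈ 991 ppm

Required forcing: ΔF = ΔT/λ = 3.0/0.62 = 4.8387 W/m².
Then ln(C/401) = ΔF/5.35 = 4.8387/5.35 = 0.90443.
So C = 401 × e^0.90443 = 401 × 2.47052 = 990.68 ppm.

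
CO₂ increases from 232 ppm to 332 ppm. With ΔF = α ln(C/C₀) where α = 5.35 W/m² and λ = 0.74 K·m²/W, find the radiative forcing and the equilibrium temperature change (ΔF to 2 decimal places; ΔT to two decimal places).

ΔF = 1.92 W/m²; ΔT = 1.42 K

CO₂: 5.35 × ln(332/232) = 5.35 × ln(1.43103) = 5.35 × 0.35839 = 1.9174 W/m².
ΔT = λ ΔF = 0.74 × 1.92 = 1.4208 K.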